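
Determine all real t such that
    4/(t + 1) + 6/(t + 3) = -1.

t = -12.2915 or t = -1.7085

Multiply both sides by (t + 1)(t + 3):
4(t + 3) + 6(t + 1) = -(t + 1)(t + 3).
Expand and collect terms: -t² - 14t - 21 = 0.
By the quadratic formula, t = (14 ± √112) / -2, so t ≈ -12.2915 or t ≈ -1.7085.
Neither value makes a denominator zero (t ≠ -1, t ≠ -3), so both are valid.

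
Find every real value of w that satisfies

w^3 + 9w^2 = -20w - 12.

Rearrange: w^3 + 9w^2 + 20w + 12 = 0.
Possible rational roots are divisors of 12. Testing w = -2 gives 0, so (w + 2) is a factor.
Divide: w^3 + 9w^2 + 20w + 12 = (w + 2)(w^2 + 7w + 6).
Factor the quadratic: w = -1 or w = -6.

w = -6 or w = -2 or w = -1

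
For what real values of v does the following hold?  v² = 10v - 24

Bring every term to one side: v² - 10v + 24 = 0.
Factor: (v - 6)(v - 4) = 0.
So v = 6 or v = 4.

v = 4 or v = 6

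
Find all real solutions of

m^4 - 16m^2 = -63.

m = -3 or m = -2.6458 or m = 2.6458 or m = 3

Let u = m^2. The equation becomes u^2 - 16u + 63 = 0.
Factor: (u - 9)(u - 7) = 0, so u = 9 or u = 7.
m^2 = 9 gives m = +/-3.
m^2 = 7 gives m = +/-sqrt(7) ~= +/-2.6458.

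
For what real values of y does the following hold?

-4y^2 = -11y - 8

y = -0.5975 or y = 3.3475

Rearrange to standard form: -4y^2 + 11y + 8 = 0.
Discriminant: (11)^2 - 4*(-4)*8 = 249.
Quadratic formula: y = (-11 +/- sqrt(249)) / (-8).
So y = 11/8 - sqrt(249)/8 ~= -0.5975 or y = 11/8 + sqrt(249)/8 ~= 3.3475.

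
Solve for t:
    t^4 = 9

t = -1.7321 or t = 1.7321

Let u = t^2. The equation becomes u^2 - 9 = 0.
Factor: (u + 3)(u - 3) = 0, so u = -3 or u = 3.
t^2 = -3 < 0 has no real solution.
t^2 = 3 gives t = +/-sqrt(3) ~= +/-1.7321.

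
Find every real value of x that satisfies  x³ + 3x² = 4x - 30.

x = -5

Rearrange: x³ + 3x² - 4x + 30 = 0.
Possible rational roots are divisors of 30. Testing x = -5 gives 0, so (x + 5) is a factor.
Divide: x³ + 3x² - 4x + 30 = (x + 5)(x² - 2x + 6).
The quadratic x² - 2x + 6 has discriminant -20 < 0, so no further real roots.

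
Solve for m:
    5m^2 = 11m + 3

m = -0.2454 or m = 2.4454

Rearrange to standard form: 5m^2 - 11m - 3 = 0.
Discriminant: (-11)^2 - 4*5*(-3) = 181.
Quadratic formula: m = (11 +/- sqrt(181)) / 10.
So m = 11/10 + sqrt(181)/10 ~= 2.4454 or m = 11/10 - sqrt(181)/10 ~= -0.2454.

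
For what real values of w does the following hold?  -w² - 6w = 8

w = -4 or w = -2

Bring every term to one side: -w² - 6w - 8 = 0.
Factor: -1(w + 2)(w + 4) = 0.
So w = -2 or w = -4.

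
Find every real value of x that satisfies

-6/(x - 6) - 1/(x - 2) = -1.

x = 2.3765 or x = 12.6235

Multiply both sides by (x - 6)(x - 2):
-6(x - 2) - (x - 6) = -(x - 6)(x - 2).
Expand and collect terms: -x^2 + 15x - 30 = 0.
By the quadratic formula, x = (-15 +/- sqrt(105)) / -2, so x ~= 2.3765 or x ~= 12.6235.
Neither value makes a denominator zero (x != 6, x != 2), so both are valid.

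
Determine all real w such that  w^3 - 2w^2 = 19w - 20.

w = -4 or w = 1 or w = 5

Rearrange: w^3 - 2w^2 - 19w + 20 = 0.
Possible rational roots are divisors of 20. Testing w = 5 gives 0, so (w - 5) is a factor.
Divide: w^3 - 2w^2 - 19w + 20 = (w - 5)(w^2 + 3w - 4).
Factor the quadratic: w = 1 or w = -4.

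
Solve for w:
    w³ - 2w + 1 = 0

Possible rational roots are divisors of 1. Testing w = 1 gives 0, so (w - 1) is a factor.
Divide: w³ - 2w + 1 = (w - 1)(w² + w - 1).
Apply the quadratic formula to w² + w - 1 = 0: w = (-1 ± √5)/2, i.e. w ≈ 0.618 or w ≈ -1.618.

w = -1.618 or w = 0.618 or w = 1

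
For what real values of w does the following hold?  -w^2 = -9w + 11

Rearrange to standard form: -w^2 + 9w - 11 = 0.
Discriminant: (9)^2 - 4*(-1)*(-11) = 37.
Quadratic formula: w = (-9 +/- sqrt(37)) / (-2).
So w = 9/2 - sqrt(37)/2 ~= 1.4586 or w = sqrt(37)/2 + 9/2 ~= 7.5414.

w = 1.4586 or w = 7.5414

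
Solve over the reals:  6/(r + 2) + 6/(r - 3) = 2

r = -0.4051 or r = 7.4051

Multiply both sides by (r + 2)(r - 3):
6(r - 3) + 6(r + 2) = 2(r + 2)(r - 3).
Expand and collect terms: 2r² - 14r - 6 = 0.
By the quadratic formula, r = (14 ± √244) / 4, so r ≈ 7.4051 or r ≈ -0.4051.
Neither value makes a denominator zero (r ≠ -2, r ≠ 3), so both are valid.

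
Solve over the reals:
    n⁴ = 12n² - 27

n = -3 or n = -1.7321 or n = 1.7321 or n = 3

Let u = n². The equation becomes u² - 12u + 27 = 0.
Factor: (u - 3)(u - 9) = 0, so u = 3 or u = 9.
n² = 3 gives n = ±√(3) ≈ ±1.7321.
n² = 9 gives n = ±3.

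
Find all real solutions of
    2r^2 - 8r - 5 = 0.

r = -0.5495 or r = 4.5495

Discriminant: (-8)^2 - 4*2*(-5) = 104.
Quadratic formula: r = (8 +/- sqrt(104)) / 4.
So r = 2 + sqrt(26)/2 ~= 4.5495 or r = 2 - sqrt(26)/2 ~= -0.5495.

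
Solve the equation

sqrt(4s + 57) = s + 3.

Square both sides: 4s + 57 = (s + 3)^2.
Expand and rearrange: s^2 + 2s - 48 = 0.
Solving gives s = 6 or s = -8.
Check each candidate in the original equation:
  s = 6: sqrt(81) = 9, while s + 3 = 9 — valid.
  s = -8: sqrt(25) = 5, while s + 3 = -5 — extraneous.

s = 6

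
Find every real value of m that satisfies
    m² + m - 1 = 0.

m = -1.618 or m = 0.618

Discriminant: (1)² − 4·1·(-1) = 5.
Quadratic formula: m = (-1 ± √5) / 2.
So m = -1/2 + √(5)/2 ≈ 0.618 or m = -√(5)/2 - 1/2 ≈ -1.618.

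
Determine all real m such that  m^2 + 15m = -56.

m = -8 or m = -7

Bring every term to one side: m^2 + 15m + 56 = 0.
Factor: (m + 8)(m + 7) = 0.
So m = -8 or m = -7.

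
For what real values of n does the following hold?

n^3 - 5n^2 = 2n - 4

Rearrange: n^3 - 5n^2 - 2n + 4 = 0.
Possible rational roots are divisors of 4. Testing n = -1 gives 0, so (n + 1) is a factor.
Divide: n^3 - 5n^2 - 2n + 4 = (n + 1)(n^2 - 6n + 4).
Apply the quadratic formula to n^2 - 6n + 4 = 0: n = (6 +/- sqrt(20))/2, i.e. n ~= 5.2361 or n ~= 0.7639.

n = -1 or n = 0.7639 or n = 5.2361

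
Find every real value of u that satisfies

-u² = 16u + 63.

u = -9 or u = -7

Bring every term to one side: -u² - 16u - 63 = 0.
Factor: -1(u + 9)(u + 7) = 0.
So u = -9 or u = -7.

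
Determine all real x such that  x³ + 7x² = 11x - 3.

x = -8.3589 or x = 0.3589 or x = 1

Rearrange: x³ + 7x² - 11x + 3 = 0.
Possible rational roots are divisors of 3. Testing x = 1 gives 0, so (x - 1) is a factor.
Divide: x³ + 7x² - 11x + 3 = (x - 1)(x² + 8x - 3).
Apply the quadratic formula to x² + 8x - 3 = 0: x = (-8 ± √76)/2, i.e. x ≈ 0.3589 or x ≈ -8.3589.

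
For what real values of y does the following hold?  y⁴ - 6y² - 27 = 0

y = -3 or y = 3

Let u = y². The equation becomes u² - 6u - 27 = 0.
Factor: (u - 9)(u + 3) = 0, so u = 9 or u = -3.
y² = 9 gives y = ±3.
y² = -3 < 0 has no real solution.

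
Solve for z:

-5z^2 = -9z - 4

Rearrange to standard form: -5z^2 + 9z + 4 = 0.
Discriminant: (9)^2 - 4*(-5)*4 = 161.
Quadratic formula: z = (-9 +/- sqrt(161)) / (-10).
So z = 9/10 - sqrt(161)/10 ~= -0.3689 or z = 9/10 + sqrt(161)/10 ~= 2.1689.

z = -0.3689 or z = 2.1689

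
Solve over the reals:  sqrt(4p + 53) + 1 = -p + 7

Isolate the radical: sqrt(4p + 53) = -p + 6.
Square both sides: 4p + 53 = (-p + 6)^2.
Expand and rearrange: p^2 - 16p - 17 = 0.
Solving gives p = 17 or p = -1.
Check each candidate in the original equation:
  p = 17: sqrt(121) = 11, while -p + 6 = -11 — extraneous.
  p = -1: sqrt(49) = 7, while -p + 6 = 7 — valid.

p = -1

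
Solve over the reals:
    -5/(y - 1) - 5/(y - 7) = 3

Multiply both sides by (y - 1)(y - 7):
-5(y - 7) - 5(y - 1) = 3(y - 1)(y - 7).
Expand and collect terms: 3y^2 - 14y - 19 = 0.
By the quadratic formula, y = (14 +/- sqrt(424)) / 6, so y ~= 5.7652 or y ~= -1.0985.
Neither value makes a denominator zero (y != 1, y != 7), so both are valid.

y = -1.0985 or y = 5.7652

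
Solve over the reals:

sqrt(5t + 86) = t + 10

Square both sides: 5t + 86 = (t + 10)^2.
Expand and rearrange: t^2 + 15t + 14 = 0.
Solving gives t = -1 or t = -14.
Check each candidate in the original equation:
  t = -1: sqrt(81) = 9, while t + 10 = 9 — valid.
  t = -14: sqrt(16) = 4, while t + 10 = -4 — extraneous.

t = -1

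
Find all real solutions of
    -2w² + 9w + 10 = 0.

Discriminant: (9)² − 4·(-2)·10 = 161.
Quadratic formula: w = (-9 ± √161) / (-4).
So w = 9/4 - √(161)/4 ≈ -0.9221 or w = 9/4 + √(161)/4 ≈ 5.4221.

w = -0.9221 or w = 5.4221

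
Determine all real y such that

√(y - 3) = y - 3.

Square both sides: y - 3 = (y - 3)².
Expand and rearrange: y² - 7y + 12 = 0.
Solving gives y = 4 or y = 3.
Check each candidate in the original equation:
  y = 4: √(1) = 1, while y - 3 = 1 — valid.
  y = 3: √(0) = 0, while y - 3 = 0 — valid.

y = 3 or y = 4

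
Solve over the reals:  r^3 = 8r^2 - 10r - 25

Rearrange: r^3 - 8r^2 + 10r + 25 = 0.
Possible rational roots are divisors of 25. Testing r = 5 gives 0, so (r - 5) is a factor.
Divide: r^3 - 8r^2 + 10r + 25 = (r - 5)(r^2 - 3r - 5).
Apply the quadratic formula to r^2 - 3r - 5 = 0: r = (3 +/- sqrt(29))/2, i.e. r ~= 4.1926 or r ~= -1.1926.

r = -1.1926 or r = 4.1926 or r = 5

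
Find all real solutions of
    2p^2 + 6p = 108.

Bring every term to one side: 2p^2 + 6p - 108 = 0.
Factor: 2(p - 6)(p + 9) = 0.
So p = 6 or p = -9.

p = -9 or p = 6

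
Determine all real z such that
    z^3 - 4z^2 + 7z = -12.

Rearrange: z^3 - 4z^2 + 7z + 12 = 0.
Possible rational roots are divisors of 12. Testing z = -1 gives 0, so (z + 1) is a factor.
Divide: z^3 - 4z^2 + 7z + 12 = (z + 1)(z^2 - 5z + 12).
The quadratic z^2 - 5z + 12 has discriminant -23 < 0, so no further real roots.

z = -1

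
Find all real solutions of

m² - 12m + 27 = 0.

m = 3 or m = 9

Factor: (m - 9)(m - 3) = 0.
So m = 9 or m = 3.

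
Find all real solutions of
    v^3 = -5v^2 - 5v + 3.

Rearrange: v^3 + 5v^2 + 5v - 3 = 0.
Possible rational roots are divisors of -3. Testing v = -3 gives 0, so (v + 3) is a factor.
Divide: v^3 + 5v^2 + 5v - 3 = (v + 3)(v^2 + 2v - 1).
Apply the quadratic formula to v^2 + 2v - 1 = 0: v = (-2 +/- sqrt(8))/2, i.e. v ~= 0.4142 or v ~= -2.4142.

v = -3 or v = -2.4142 or v = 0.4142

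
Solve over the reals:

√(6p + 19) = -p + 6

p = 1

Square both sides: 6p + 19 = (-p + 6)².
Expand and rearrange: p² - 18p + 17 = 0.
Solving gives p = 17 or p = 1.
Check each candidate in the original equation:
  p = 17: √(121) = 11, while -p + 6 = -11 — extraneous.
  p = 1: √(25) = 5, while -p + 6 = 5 — valid.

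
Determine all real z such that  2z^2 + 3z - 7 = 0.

z = -2.7656 or z = 1.2656

Discriminant: (3)^2 - 4*2*(-7) = 65.
Quadratic formula: z = (-3 +/- sqrt(65)) / 4.
So z = -3/4 + sqrt(65)/4 ~= 1.2656 or z = -sqrt(65)/4 - 3/4 ~= -2.7656.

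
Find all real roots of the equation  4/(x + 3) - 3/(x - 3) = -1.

Multiply both sides by (x + 3)(x - 3):
4(x - 3) - 3(x + 3) = -(x + 3)(x - 3).
Expand and collect terms: -x² - x + 30 = 0.
Factor or apply the quadratic formula: x = -6 or x = 5.
Neither value makes a denominator zero (x ≠ -3, x ≠ 3), so both are valid.

x = -6 or x = 5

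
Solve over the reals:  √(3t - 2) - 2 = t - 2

Isolate the radical: √(3t - 2) = t.
Square both sides: 3t - 2 = (t)².
Expand and rearrange: t² - 3t + 2 = 0.
Solving gives t = 2 or t = 1.
Check each candidate in the original equation:
  t = 2: √(4) = 2, while t = 2 — valid.
  t = 1: √(1) = 1, while t = 1 — valid.

t = 1 or t = 2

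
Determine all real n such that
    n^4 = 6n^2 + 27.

n = -3 or n = 3

Let u = n^2. The equation becomes u^2 - 6u - 27 = 0.
Factor: (u + 3)(u - 9) = 0, so u = -3 or u = 9.
n^2 = -3 < 0 has no real solution.
n^2 = 9 gives n = +/-3.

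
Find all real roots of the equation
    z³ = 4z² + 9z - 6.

Rearrange: z³ - 4z² - 9z + 6 = 0.
Possible rational roots are divisors of 6. Testing z = -2 gives 0, so (z + 2) is a factor.
Divide: z³ - 4z² - 9z + 6 = (z + 2)(z² - 6z + 3).
Apply the quadratic formula to z² - 6z + 3 = 0: z = (6 ± √24)/2, i.e. z ≈ 5.4495 or z ≈ 0.5505.

z = -2 or z = 0.5505 or z = 5.4495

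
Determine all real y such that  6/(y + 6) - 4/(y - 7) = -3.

Multiply both sides by (y + 6)(y - 7):
6(y - 7) - 4(y + 6) = -3(y + 6)(y - 7).
Expand and collect terms: -3y^2 + y + 192 = 0.
By the quadratic formula, y = (-1 +/- sqrt(2305)) / -6, so y ~= -7.8351 or y ~= 8.1684.
Neither value makes a denominator zero (y != -6, y != 7), so both are valid.

y = -7.8351 or y = 8.1684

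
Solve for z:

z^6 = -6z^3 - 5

Let u = z^3. The equation becomes u^2 + 6u + 5 = 0.
Factor: (u + 1)(u + 5) = 0, so u = -1 or u = -5.
z^3 = -1 gives z = -1.
z^3 = -5 gives z = -(5)^(1/3) ~= -1.71.

z = -1.71 or z = -1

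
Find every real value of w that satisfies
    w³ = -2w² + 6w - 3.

w = -3.7913 or w = 0.7913 or w = 1

Rearrange: w³ + 2w² - 6w + 3 = 0.
Possible rational roots are divisors of 3. Testing w = 1 gives 0, so (w - 1) is a factor.
Divide: w³ + 2w² - 6w + 3 = (w - 1)(w² + 3w - 3).
Apply the quadratic formula to w² + 3w - 3 = 0: w = (-3 ± √21)/2, i.e. w ≈ 0.7913 or w ≈ -3.7913.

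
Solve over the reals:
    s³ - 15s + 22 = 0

Possible rational roots are divisors of 22. Testing s = 2 gives 0, so (s - 2) is a factor.
Divide: s³ - 15s + 22 = (s - 2)(s² + 2s - 11).
Apply the quadratic formula to s² + 2s - 11 = 0: s = (-2 ± √48)/2, i.e. s ≈ 2.4641 or s ≈ -4.4641.

s = -4.4641 or s = 2 or s = 2.4641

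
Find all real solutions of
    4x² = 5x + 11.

x = -1.1472 or x = 2.3972

Rearrange to standard form: 4x² - 5x - 11 = 0.
Discriminant: (-5)² − 4·4·(-11) = 201.
Quadratic formula: x = (5 ± √201) / 8.
So x = 5/8 + √(201)/8 ≈ 2.3972 or x = 5/8 - √(201)/8 ≈ -1.1472.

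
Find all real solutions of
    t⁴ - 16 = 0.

t = -2 or t = 2

Let u = t². The equation becomes u² - 16 = 0.
Factor: (u - 4)(u + 4) = 0, so u = 4 or u = -4.
t² = 4 gives t = ±2.
t² = -4 < 0 has no real solution.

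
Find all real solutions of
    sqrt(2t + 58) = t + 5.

t = 3

Square both sides: 2t + 58 = (t + 5)^2.
Expand and rearrange: t^2 + 8t - 33 = 0.
Solving gives t = 3 or t = -11.
Check each candidate in the original equation:
  t = 3: sqrt(64) = 8, while t + 5 = 8 — valid.
  t = -11: sqrt(36) = 6, while t + 5 = -6 — extraneous.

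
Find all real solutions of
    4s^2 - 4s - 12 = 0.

Discriminant: (-4)^2 - 4*4*(-12) = 208.
Quadratic formula: s = (4 +/- sqrt(208)) / 8.
So s = 1/2 + sqrt(13)/2 ~= 2.3028 or s = 1/2 - sqrt(13)/2 ~= -1.3028.

s = -1.3028 or s = 2.3028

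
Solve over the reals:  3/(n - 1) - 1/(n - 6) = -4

Multiply both sides by (n - 1)(n - 6):
3(n - 6) - (n - 1) = -4(n - 1)(n - 6).
Expand and collect terms: -4n² + 26n - 7 = 0.
By the quadratic formula, n = (-26 ± √564) / -8, so n ≈ 0.2814 or n ≈ 6.2186.
Neither value makes a denominator zero (n ≠ 1, n ≠ 6), so both are valid.

n = 0.2814 or n = 6.2186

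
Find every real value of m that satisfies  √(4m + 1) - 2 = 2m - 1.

Isolate the radical: √(4m + 1) = 2m + 1.
Square both sides: 4m + 1 = (2m + 1)².
Expand and rearrange: 4m² = 0.
This gives the repeated root m = 0.
Check in the original equation:
  m = 0: √(1) = 1, while 2m + 1 = 1 — valid.

m = 0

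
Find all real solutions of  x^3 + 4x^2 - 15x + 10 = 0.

Possible rational roots are divisors of 10. Testing x = 1 gives 0, so (x - 1) is a factor.
Divide: x^3 + 4x^2 - 15x + 10 = (x - 1)(x^2 + 5x - 10).
Apply the quadratic formula to x^2 + 5x - 10 = 0: x = (-5 +/- sqrt(65))/2, i.e. x ~= 1.5311 or x ~= -6.5311.

x = -6.5311 or x = 1 or x = 1.5311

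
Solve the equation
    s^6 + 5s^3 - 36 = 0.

Let u = s^3. The equation becomes u^2 + 5u - 36 = 0.
Factor: (u - 4)(u + 9) = 0, so u = 4 or u = -9.
s^3 = 4 gives s = (4)^(1/3) ~= 1.5874.
s^3 = -9 gives s = -(9)^(1/3) ~= -2.0801.

s = -2.0801 or s = 1.5874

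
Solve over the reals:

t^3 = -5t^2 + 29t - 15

Rearrange: t^3 + 5t^2 - 29t + 15 = 0.
Possible rational roots are divisors of 15. Testing t = 3 gives 0, so (t - 3) is a factor.
Divide: t^3 + 5t^2 - 29t + 15 = (t - 3)(t^2 + 8t - 5).
Apply the quadratic formula to t^2 + 8t - 5 = 0: t = (-8 +/- sqrt(84))/2, i.e. t ~= 0.5826 or t ~= -8.5826.

t = -8.5826 or t = 0.5826 or t = 3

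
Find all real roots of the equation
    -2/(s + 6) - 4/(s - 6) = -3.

s = -5.4031 or s = 7.4031

Multiply both sides by (s + 6)(s - 6):
-2(s - 6) - 4(s + 6) = -3(s + 6)(s - 6).
Expand and collect terms: -3s^2 + 6s + 120 = 0.
By the quadratic formula, s = (-6 +/- sqrt(1476)) / -6, so s ~= -5.4031 or s ~= 7.4031.
Neither value makes a denominator zero (s != -6, s != 6), so both are valid.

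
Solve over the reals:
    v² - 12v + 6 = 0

Discriminant: (-12)² − 4·1·6 = 120.
Quadratic formula: v = (12 ± √120) / 2.
So v = √(30) + 6 ≈ 11.4772 or v = 6 - √(30) ≈ 0.5228.

v = 0.5228 or v = 11.4772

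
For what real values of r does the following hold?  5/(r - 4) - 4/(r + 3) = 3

r = -4.1059 or r = 5.4393

Multiply both sides by (r - 4)(r + 3):
5(r + 3) - 4(r - 4) = 3(r - 4)(r + 3).
Expand and collect terms: 3r^2 - 4r - 67 = 0.
By the quadratic formula, r = (4 +/- sqrt(820)) / 6, so r ~= 5.4393 or r ~= -4.1059.
Neither value makes a denominator zero (r != 4, r != -3), so both are valid.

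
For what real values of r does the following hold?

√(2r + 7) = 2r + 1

Square both sides: 2r + 7 = (2r + 1)².
Expand and rearrange: 4r² + 2r - 6 = 0.
Solving gives r = 1 or r = -1.5.
Check each candidate in the original equation:
  r = 1: √(9) = 3, while 2r + 1 = 3 — valid.
  r = -1.5: √(4) = 2, while 2r + 1 = -2 — extraneous.

r = 1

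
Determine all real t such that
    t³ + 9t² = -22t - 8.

t = -4.5616 or t = -4 or t = -0.4384

Rearrange: t³ + 9t² + 22t + 8 = 0.
Possible rational roots are divisors of 8. Testing t = -4 gives 0, so (t + 4) is a factor.
Divide: t³ + 9t² + 22t + 8 = (t + 4)(t² + 5t + 2).
Apply the quadratic formula to t² + 5t + 2 = 0: t = (-5 ± √17)/2, i.e. t ≈ -0.4384 or t ≈ -4.5616.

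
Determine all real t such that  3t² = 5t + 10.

t = -1.1736 or t = 2.8403

Rearrange to standard form: 3t² - 5t - 10 = 0.
Discriminant: (-5)² − 4·3·(-10) = 145.
Quadratic formula: t = (5 ± √145) / 6.
So t = 5/6 + √(145)/6 ≈ 2.8403 or t = 5/6 - √(145)/6 ≈ -1.1736.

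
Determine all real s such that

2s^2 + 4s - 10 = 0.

s = -3.4495 or s = 1.4495

Discriminant: (4)^2 - 4*2*(-10) = 96.
Quadratic formula: s = (-4 +/- sqrt(96)) / 4.
So s = -1 + sqrt(6) ~= 1.4495 or s = -sqrt(6) - 1 ~= -3.4495.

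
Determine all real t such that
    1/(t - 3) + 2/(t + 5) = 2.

Multiply both sides by (t - 3)(t + 5):
(t + 5) + 2(t - 3) = 2(t - 3)(t + 5).
Expand and collect terms: 2t^2 + t - 29 = 0.
By the quadratic formula, t = (-1 +/- sqrt(233)) / 4, so t ~= 3.5661 or t ~= -4.0661.
Neither value makes a denominator zero (t != 3, t != -5), so both are valid.

t = -4.0661 or t = 3.5661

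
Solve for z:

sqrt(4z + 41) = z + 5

z = 2

Square both sides: 4z + 41 = (z + 5)^2.
Expand and rearrange: z^2 + 6z - 16 = 0.
Solving gives z = 2 or z = -8.
Check each candidate in the original equation:
  z = 2: sqrt(49) = 7, while z + 5 = 7 — valid.
  z = -8: sqrt(9) = 3, while z + 5 = -3 — extraneous.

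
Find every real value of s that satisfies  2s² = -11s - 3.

s = -5.2122 or s = -0.2878

Rearrange to standard form: 2s² + 11s + 3 = 0.
Discriminant: (11)² − 4·2·3 = 97.
Quadratic formula: s = (-11 ± √97) / 4.
So s = -11/4 + √(97)/4 ≈ -0.2878 or s = -11/4 - √(97)/4 ≈ -5.2122.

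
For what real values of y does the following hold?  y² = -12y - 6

Rearrange to standard form: y² + 12y + 6 = 0.
Discriminant: (12)² − 4·1·6 = 120.
Quadratic formula: y = (-12 ± √120) / 2.
So y = -6 + √(30) ≈ -0.5228 or y = -6 - √(30) ≈ -11.4772.

y = -11.4772 or y = -0.5228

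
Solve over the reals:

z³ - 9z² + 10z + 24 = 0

Possible rational roots are divisors of 24. Testing z = 3 gives 0, so (z - 3) is a factor.
Divide: z³ - 9z² + 10z + 24 = (z - 3)(z² - 6z - 8).
Apply the quadratic formula to z² - 6z - 8 = 0: z = (6 ± √68)/2, i.e. z ≈ 7.1231 or z ≈ -1.1231.

z = -1.1231 or z = 3 or z = 7.1231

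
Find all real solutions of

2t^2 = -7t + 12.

Rearrange to standard form: 2t^2 + 7t - 12 = 0.
Discriminant: (7)^2 - 4*2*(-12) = 145.
Quadratic formula: t = (-7 +/- sqrt(145)) / 4.
So t = -7/4 + sqrt(145)/4 ~= 1.2604 or t = -sqrt(145)/4 - 7/4 ~= -4.7604.

t = -4.7604 or t = 1.2604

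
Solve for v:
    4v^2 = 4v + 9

v = -1.0811 or v = 2.0811

Rearrange to standard form: 4v^2 - 4v - 9 = 0.
Discriminant: (-4)^2 - 4*4*(-9) = 160.
Quadratic formula: v = (4 +/- sqrt(160)) / 8.
So v = 1/2 + sqrt(10)/2 ~= 2.0811 or v = 1/2 - sqrt(10)/2 ~= -1.0811.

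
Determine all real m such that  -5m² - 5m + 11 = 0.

m = -2.0652 or m = 1.0652

Discriminant: (-5)² − 4·(-5)·11 = 245.
Quadratic formula: m = (5 ± √245) / (-10).
So m = -7·√(5)/10 - 1/2 ≈ -2.0652 or m = -1/2 + 7·√(5)/10 ≈ 1.0652.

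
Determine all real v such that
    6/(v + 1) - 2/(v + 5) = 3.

Multiply both sides by (v + 1)(v + 5):
6(v + 5) - 2(v + 1) = 3(v + 1)(v + 5).
Expand and collect terms: 3v^2 + 14v - 13 = 0.
By the quadratic formula, v = (-14 +/- sqrt(352)) / 6, so v ~= 0.7936 or v ~= -5.4603.
Neither value makes a denominator zero (v != -1, v != -5), so both are valid.

v = -5.4603 or v = 0.7936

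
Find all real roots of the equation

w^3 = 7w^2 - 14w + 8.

w = 1 or w = 2 or w = 4

Rearrange: w^3 - 7w^2 + 14w - 8 = 0.
Possible rational roots are divisors of -8. Testing w = 2 gives 0, so (w - 2) is a factor.
Divide: w^3 - 7w^2 + 14w - 8 = (w - 2)(w^2 - 5w + 4).
Factor the quadratic: w = 4 or w = 1.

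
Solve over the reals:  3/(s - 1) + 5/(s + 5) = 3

s = -3.6294 or s = 2.2961

Multiply both sides by (s - 1)(s + 5):
3(s + 5) + 5(s - 1) = 3(s - 1)(s + 5).
Expand and collect terms: 3s² + 4s - 25 = 0.
By the quadratic formula, s = (-4 ± √316) / 6, so s ≈ 2.2961 or s ≈ -3.6294.
Neither value makes a denominator zero (s ≠ 1, s ≠ -5), so both are valid.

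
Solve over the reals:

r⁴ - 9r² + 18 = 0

Let u = r². The equation becomes u² - 9u + 18 = 0.
Factor: (u - 3)(u - 6) = 0, so u = 3 or u = 6.
r² = 3 gives r = ±√(3) ≈ ±1.7321.
r² = 6 gives r = ±√(6) ≈ ±2.4495.

r = -2.4495 or r = -1.7321 or r = 1.7321 or r = 2.4495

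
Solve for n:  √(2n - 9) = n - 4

n = 5

Square both sides: 2n - 9 = (n - 4)².
Expand and rearrange: n² - 10n + 25 = 0.
This gives the repeated root n = 5.
Check in the original equation:
  n = 5: √(1) = 1, while n - 4 = 1 — valid.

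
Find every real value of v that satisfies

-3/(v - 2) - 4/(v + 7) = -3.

v = -5.8179 or v = 3.1512

Multiply both sides by (v - 2)(v + 7):
-3(v + 7) - 4(v - 2) = -3(v - 2)(v + 7).
Expand and collect terms: -3v^2 - 8v + 55 = 0.
By the quadratic formula, v = (8 +/- sqrt(724)) / -6, so v ~= -5.8179 or v ~= 3.1512.
Neither value makes a denominator zero (v != 2, v != -7), so both are valid.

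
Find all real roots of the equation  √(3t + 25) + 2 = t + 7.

Isolate the radical: √(3t + 25) = t + 5.
Square both sides: 3t + 25 = (t + 5)².
Expand and rearrange: t² + 7t = 0.
Solving gives t = 0 or t = -7.
Check each candidate in the original equation:
  t = 0: √(25) = 5, while t + 5 = 5 — valid.
  t = -7: √(4) = 2, while t + 5 = -2 — extraneous.

t = 0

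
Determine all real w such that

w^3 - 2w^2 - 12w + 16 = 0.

Possible rational roots are divisors of 16. Testing w = 4 gives 0, so (w - 4) is a factor.
Divide: w^3 - 2w^2 - 12w + 16 = (w - 4)(w^2 + 2w - 4).
Apply the quadratic formula to w^2 + 2w - 4 = 0: w = (-2 +/- sqrt(20))/2, i.e. w ~= 1.2361 or w ~= -3.2361.

w = -3.2361 or w = 1.2361 or w = 4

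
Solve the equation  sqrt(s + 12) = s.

s = 4

Square both sides: s + 12 = (s)^2.
Expand and rearrange: s^2 - s - 12 = 0.
Solving gives s = 4 or s = -3.
Check each candidate in the original equation:
  s = 4: sqrt(16) = 4, while s = 4 — valid.
  s = -3: sqrt(9) = 3, while s = -3 — extraneous.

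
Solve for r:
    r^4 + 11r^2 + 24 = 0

No real solutions.

Let u = r^2. The equation becomes u^2 + 11u + 24 = 0.
Factor: (u + 3)(u + 8) = 0, so u = -3 or u = -8.
r^2 = -3 < 0 has no real solution.
r^2 = -8 < 0 has no real solution.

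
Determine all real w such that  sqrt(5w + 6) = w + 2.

w = -1 or w = 2

Square both sides: 5w + 6 = (w + 2)^2.
Expand and rearrange: w^2 - w - 2 = 0.
Solving gives w = 2 or w = -1.
Check each candidate in the original equation:
  w = 2: sqrt(16) = 4, while w + 2 = 4 — valid.
  w = -1: sqrt(1) = 1, while w + 2 = 1 — valid.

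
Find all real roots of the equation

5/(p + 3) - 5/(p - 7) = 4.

p = -1.5355 or p = 5.5355

Multiply both sides by (p + 3)(p - 7):
5(p - 7) - 5(p + 3) = 4(p + 3)(p - 7).
Expand and collect terms: 4p² - 16p - 34 = 0.
By the quadratic formula, p = (16 ± √800) / 8, so p ≈ 5.5355 or p ≈ -1.5355.
Neither value makes a denominator zero (p ≠ -3, p ≠ 7), so both are valid.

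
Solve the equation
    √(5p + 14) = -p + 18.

p = 10

Square both sides: 5p + 14 = (-p + 18)².
Expand and rearrange: p² - 41p + 310 = 0.
Solving gives p = 31 or p = 10.
Check each candidate in the original equation:
  p = 31: √(169) = 13, while -p + 18 = -13 — extraneous.
  p = 10: √(64) = 8, while -p + 18 = 8 — valid.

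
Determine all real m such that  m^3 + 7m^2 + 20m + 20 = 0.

Possible rational roots are divisors of 20. Testing m = -2 gives 0, so (m + 2) is a factor.
Divide: m^3 + 7m^2 + 20m + 20 = (m + 2)(m^2 + 5m + 10).
The quadratic m^2 + 5m + 10 has discriminant -15 < 0, so no further real roots.

m = -2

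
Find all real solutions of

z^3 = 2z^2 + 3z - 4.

z = -1.5616 or z = 1 or z = 2.5616

Rearrange: z^3 - 2z^2 - 3z + 4 = 0.
Possible rational roots are divisors of 4. Testing z = 1 gives 0, so (z - 1) is a factor.
Divide: z^3 - 2z^2 - 3z + 4 = (z - 1)(z^2 - z - 4).
Apply the quadratic formula to z^2 - z - 4 = 0: z = (1 +/- sqrt(17))/2, i.e. z ~= 2.5616 or z ~= -1.5616.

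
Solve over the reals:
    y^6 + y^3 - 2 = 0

y = -1.2599 or y = 1

Let u = y^3. The equation becomes u^2 + u - 2 = 0.
Factor: (u + 2)(u - 1) = 0, so u = -2 or u = 1.
y^3 = -2 gives y = -(2)^(1/3) ~= -1.2599.
y^3 = 1 gives y = 1.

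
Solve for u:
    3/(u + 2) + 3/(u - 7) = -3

u = -3.1098 or u = 6.1098

Multiply both sides by (u + 2)(u - 7):
3(u - 7) + 3(u + 2) = -3(u + 2)(u - 7).
Expand and collect terms: -3u² + 9u + 57 = 0.
By the quadratic formula, u = (-9 ± √765) / -6, so u ≈ -3.1098 or u ≈ 6.1098.
Neither value makes a denominator zero (u ≠ -2, u ≠ 7), so both are valid.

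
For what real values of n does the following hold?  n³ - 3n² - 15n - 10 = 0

n = -2 or n = -0.8541 or n = 5.8541

Possible rational roots are divisors of -10. Testing n = -2 gives 0, so (n + 2) is a factor.
Divide: n³ - 3n² - 15n - 10 = (n + 2)(n² - 5n - 5).
Apply the quadratic formula to n² - 5n - 5 = 0: n = (5 ± √45)/2, i.e. n ≈ 5.8541 or n ≈ -0.8541.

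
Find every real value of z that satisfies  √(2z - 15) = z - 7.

Square both sides: 2z - 15 = (z - 7)².
Expand and rearrange: z² - 16z + 64 = 0.
This gives the repeated root z = 8.
Check in the original equation:
  z = 8: √(1) = 1, while z - 7 = 1 — valid.

z = 8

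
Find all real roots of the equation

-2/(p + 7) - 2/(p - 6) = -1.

Multiply both sides by (p + 7)(p - 6):
-2(p - 6) - 2(p + 7) = -(p + 7)(p - 6).
Expand and collect terms: -p² + 3p + 44 = 0.
By the quadratic formula, p = (-3 ± √185) / -2, so p ≈ -5.3007 or p ≈ 8.3007.
Neither value makes a denominator zero (p ≠ -7, p ≠ 6), so both are valid.

p = -5.3007 or p = 8.3007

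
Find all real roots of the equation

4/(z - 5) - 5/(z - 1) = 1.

Multiply both sides by (z - 5)(z - 1):
4(z - 1) - 5(z - 5) = (z - 5)(z - 1).
Expand and collect terms: z^2 - 5z - 16 = 0.
By the quadratic formula, z = (5 +/- sqrt(89)) / 2, so z ~= 7.217 or z ~= -2.217.
Neither value makes a denominator zero (z != 5, z != 1), so both are valid.

z = -2.217 or z = 7.217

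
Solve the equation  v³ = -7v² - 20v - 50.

v = -5

Rearrange: v³ + 7v² + 20v + 50 = 0.
Possible rational roots are divisors of 50. Testing v = -5 gives 0, so (v + 5) is a factor.
Divide: v³ + 7v² + 20v + 50 = (v + 5)(v² + 2v + 10).
The quadratic v² + 2v + 10 has discriminant -36 < 0, so no further real roots.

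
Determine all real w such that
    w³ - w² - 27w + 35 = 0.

w = -5.3166 or w = 1.3166 or w = 5

Possible rational roots are divisors of 35. Testing w = 5 gives 0, so (w - 5) is a factor.
Divide: w³ - w² - 27w + 35 = (w - 5)(w² + 4w - 7).
Apply the quadratic formula to w² + 4w - 7 = 0: w = (-4 ± √44)/2, i.e. w ≈ 1.3166 or w ≈ -5.3166.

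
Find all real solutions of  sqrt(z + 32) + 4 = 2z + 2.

Isolate the radical: sqrt(z + 32) = 2z - 2.
Square both sides: z + 32 = (2z - 2)^2.
Expand and rearrange: 4z^2 - 9z - 28 = 0.
Solving gives z = 4 or z = -1.75.
Check each candidate in the original equation:
  z = 4: sqrt(36) = 6, while 2z - 2 = 6 — valid.
  z = -1.75: sqrt(30.25) = 5.5, while 2z - 2 = -5.5 — extraneous.

z = 4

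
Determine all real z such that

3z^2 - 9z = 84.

Bring every term to one side: 3z^2 - 9z - 84 = 0.
Factor: 3(z - 7)(z + 4) = 0.
So z = 7 or z = -4.

z = -4 or z = 7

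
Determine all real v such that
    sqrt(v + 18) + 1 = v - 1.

Isolate the radical: sqrt(v + 18) = v - 2.
Square both sides: v + 18 = (v - 2)^2.
Expand and rearrange: v^2 - 5v - 14 = 0.
Solving gives v = 7 or v = -2.
Check each candidate in the original equation:
  v = 7: sqrt(25) = 5, while v - 2 = 5 — valid.
  v = -2: sqrt(16) = 4, while v - 2 = -4 — extraneous.

v = 7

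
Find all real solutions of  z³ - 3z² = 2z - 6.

Rearrange: z³ - 3z² - 2z + 6 = 0.
Possible rational roots are divisors of 6. Testing z = 3 gives 0, so (z - 3) is a factor.
Divide: z³ - 3z² - 2z + 6 = (z - 3)(z² - 2).
Apply the quadratic formula to z² - 2 = 0: z = (0 ± √8)/2, i.e. z ≈ 1.4142 or z ≈ -1.4142.

z = -1.4142 or z = 1.4142 or z = 3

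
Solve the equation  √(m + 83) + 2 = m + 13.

Isolate the radical: √(m + 83) = m + 11.
Square both sides: m + 83 = (m + 11)².
Expand and rearrange: m² + 21m + 38 = 0.
Solving gives m = -2 or m = -19.
Check each candidate in the original equation:
  m = -2: √(81) = 9, while m + 11 = 9 — valid.
  m = -19: √(64) = 8, while m + 11 = -8 — extraneous.

m = -2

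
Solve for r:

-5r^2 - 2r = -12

r = -1.762 or r = 1.362

Rearrange to standard form: -5r^2 - 2r + 12 = 0.
Discriminant: (-2)^2 - 4*(-5)*12 = 244.
Quadratic formula: r = (2 +/- sqrt(244)) / (-10).
So r = -sqrt(61)/5 - 1/5 ~= -1.762 or r = -1/5 + sqrt(61)/5 ~= 1.362.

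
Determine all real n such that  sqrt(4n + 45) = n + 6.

Square both sides: 4n + 45 = (n + 6)^2.
Expand and rearrange: n^2 + 8n - 9 = 0.
Solving gives n = 1 or n = -9.
Check each candidate in the original equation:
  n = 1: sqrt(49) = 7, while n + 6 = 7 — valid.
  n = -9: sqrt(9) = 3, while n + 6 = -3 — extraneous.

n = 1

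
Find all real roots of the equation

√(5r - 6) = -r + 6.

Square both sides: 5r - 6 = (-r + 6)².
Expand and rearrange: r² - 17r + 42 = 0.
Solving gives r = 14 or r = 3.
Check each candidate in the original equation:
  r = 14: √(64) = 8, while -r + 6 = -8 — extraneous.
  r = 3: √(9) = 3, while -r + 6 = 3 — valid.

r = 3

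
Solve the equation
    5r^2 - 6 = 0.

r = -1.0954 or r = 1.0954

Discriminant: (0)^2 - 4*5*(-6) = 120.
Quadratic formula: r = (0 +/- sqrt(120)) / 10.
So r = sqrt(30)/5 ~= 1.0954 or r = -sqrt(30)/5 ~= -1.0954.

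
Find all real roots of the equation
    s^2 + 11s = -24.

s = -8 or s = -3

Bring every term to one side: s^2 + 11s + 24 = 0.
Factor: (s + 3)(s + 8) = 0.
So s = -3 or s = -8.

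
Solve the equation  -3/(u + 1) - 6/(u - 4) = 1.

u = -7.3589 or u = 1.3589

Multiply both sides by (u + 1)(u - 4):
-3(u - 4) - 6(u + 1) = (u + 1)(u - 4).
Expand and collect terms: u² + 6u - 10 = 0.
By the quadratic formula, u = (-6 ± √76) / 2, so u ≈ 1.3589 or u ≈ -7.3589.
Neither value makes a denominator zero (u ≠ -1, u ≠ 4), so both are valid.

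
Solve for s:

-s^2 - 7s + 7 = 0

Discriminant: (-7)^2 - 4*(-1)*7 = 77.
Quadratic formula: s = (7 +/- sqrt(77)) / (-2).
So s = -sqrt(77)/2 - 7/2 ~= -7.8875 or s = -7/2 + sqrt(77)/2 ~= 0.8875.

s = -7.8875 or s = 0.8875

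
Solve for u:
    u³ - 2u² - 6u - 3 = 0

u = -1 or u = -0.7913 or u = 3.7913

Possible rational roots are divisors of -3. Testing u = -1 gives 0, so (u + 1) is a factor.
Divide: u³ - 2u² - 6u - 3 = (u + 1)(u² - 3u - 3).
Apply the quadratic formula to u² - 3u - 3 = 0: u = (3 ± √21)/2, i.e. u ≈ 3.7913 or u ≈ -0.7913.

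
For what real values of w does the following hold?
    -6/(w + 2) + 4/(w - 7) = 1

Multiply both sides by (w + 2)(w - 7):
-6(w - 7) + 4(w + 2) = (w + 2)(w - 7).
Expand and collect terms: w² - 3w - 64 = 0.
By the quadratic formula, w = (3 ± √265) / 2, so w ≈ 9.6394 or w ≈ -6.6394.
Neither value makes a denominator zero (w ≠ -2, w ≠ 7), so both are valid.

w = -6.6394 or w = 9.6394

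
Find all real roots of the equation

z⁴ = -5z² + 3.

z = -0.7358 or z = 0.7358

Let u = z². The equation becomes u² + 5u - 3 = 0.
By the quadratic formula, u = -5/2 + √(37)/2 or u = -√(37)/2 - 5/2.
z² = -5/2 + √(37)/2 gives z = ±√(-5/2 + √(37)/2) ≈ ±0.7358.
z² = -√(37)/2 - 5/2 < 0 has no real solution.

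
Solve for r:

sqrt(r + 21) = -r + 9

r = 4

Square both sides: r + 21 = (-r + 9)^2.
Expand and rearrange: r^2 - 19r + 60 = 0.
Solving gives r = 15 or r = 4.
Check each candidate in the original equation:
  r = 15: sqrt(36) = 6, while -r + 9 = -6 — extraneous.
  r = 4: sqrt(25) = 5, while -r + 9 = 5 — valid.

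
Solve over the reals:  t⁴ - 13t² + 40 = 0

t = -2.8284 or t = -2.2361 or t = 2.2361 or t = 2.8284

Let u = t². The equation becomes u² - 13u + 40 = 0.
Factor: (u - 5)(u - 8) = 0, so u = 5 or u = 8.
t² = 5 gives t = ±√(5) ≈ ±2.2361.
t² = 8 gives t = ±2·√(2) ≈ ±2.8284.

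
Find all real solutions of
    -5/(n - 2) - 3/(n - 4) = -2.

n = 3 or n = 7

Multiply both sides by (n - 2)(n - 4):
-5(n - 4) - 3(n - 2) = -2(n - 2)(n - 4).
Expand and collect terms: -2n^2 + 20n - 42 = 0.
Factor or apply the quadratic formula: n = 3 or n = 7.
Neither value makes a denominator zero (n != 2, n != 4), so both are valid.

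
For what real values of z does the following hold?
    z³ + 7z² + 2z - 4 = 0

Possible rational roots are divisors of -4. Testing z = -1 gives 0, so (z + 1) is a factor.
Divide: z³ + 7z² + 2z - 4 = (z + 1)(z² + 6z - 4).
Apply the quadratic formula to z² + 6z - 4 = 0: z = (-6 ± √52)/2, i.e. z ≈ 0.6056 or z ≈ -6.6056.

z = -6.6056 or z = -1 or z = 0.6056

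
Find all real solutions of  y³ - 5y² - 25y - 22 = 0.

Possible rational roots are divisors of -22. Testing y = -2 gives 0, so (y + 2) is a factor.
Divide: y³ - 5y² - 25y - 22 = (y + 2)(y² - 7y - 11).
Apply the quadratic formula to y² - 7y - 11 = 0: y = (7 ± √93)/2, i.e. y ≈ 8.3218 or y ≈ -1.3218.

y = -2 or y = -1.3218 or y = 8.3218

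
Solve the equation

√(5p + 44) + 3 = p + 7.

p = 4

Isolate the radical: √(5p + 44) = p + 4.
Square both sides: 5p + 44 = (p + 4)².
Expand and rearrange: p² + 3p - 28 = 0.
Solving gives p = 4 or p = -7.
Check each candidate in the original equation:
  p = 4: √(64) = 8, while p + 4 = 8 — valid.
  p = -7: √(9) = 3, while p + 4 = -3 — extraneous.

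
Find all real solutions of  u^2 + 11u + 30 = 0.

u = -6 or u = -5

Factor: (u + 5)(u + 6) = 0.
So u = -5 or u = -6.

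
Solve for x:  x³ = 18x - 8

Rearrange: x³ - 18x + 8 = 0.
Possible rational roots are divisors of 8. Testing x = 4 gives 0, so (x - 4) is a factor.
Divide: x³ - 18x + 8 = (x - 4)(x² + 4x - 2).
Apply the quadratic formula to x² + 4x - 2 = 0: x = (-4 ± √24)/2, i.e. x ≈ 0.4495 or x ≈ -4.4495.

x = -4.4495 or x = 0.4495 or x = 4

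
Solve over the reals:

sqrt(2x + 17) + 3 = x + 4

x = 4

Isolate the radical: sqrt(2x + 17) = x + 1.
Square both sides: 2x + 17 = (x + 1)^2.
Expand and rearrange: x^2 - 16 = 0.
Solving gives x = 4 or x = -4.
Check each candidate in the original equation:
  x = 4: sqrt(25) = 5, while x + 1 = 5 — valid.
  x = -4: sqrt(9) = 3, while x + 1 = -3 — extraneous.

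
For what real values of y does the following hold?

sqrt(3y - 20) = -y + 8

y = 7

Square both sides: 3y - 20 = (-y + 8)^2.
Expand and rearrange: y^2 - 19y + 84 = 0.
Solving gives y = 12 or y = 7.
Check each candidate in the original equation:
  y = 12: sqrt(16) = 4, while -y + 8 = -4 — extraneous.
  y = 7: sqrt(1) = 1, while -y + 8 = 1 — valid.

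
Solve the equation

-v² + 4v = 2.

Rearrange to standard form: -v² + 4v - 2 = 0.
Discriminant: (4)² − 4·(-1)·(-2) = 8.
Quadratic formula: v = (-4 ± √8) / (-2).
So v = 2 - √(2) ≈ 0.5858 or v = √(2) + 2 ≈ 3.4142.

v = 0.5858 or v = 3.4142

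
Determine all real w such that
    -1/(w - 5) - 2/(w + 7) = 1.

w = -9.1521 or w = 4.1521

Multiply both sides by (w - 5)(w + 7):
-(w + 7) - 2(w - 5) = (w - 5)(w + 7).
Expand and collect terms: w² + 5w - 38 = 0.
By the quadratic formula, w = (-5 ± √177) / 2, so w ≈ 4.1521 or w ≈ -9.1521.
Neither value makes a denominator zero (w ≠ 5, w ≠ -7), so both are valid.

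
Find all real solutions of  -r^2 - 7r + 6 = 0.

r = -7.772 or r = 0.772

Discriminant: (-7)^2 - 4*(-1)*6 = 73.
Quadratic formula: r = (7 +/- sqrt(73)) / (-2).
So r = -sqrt(73)/2 - 7/2 ~= -7.772 or r = -7/2 + sqrt(73)/2 ~= 0.772.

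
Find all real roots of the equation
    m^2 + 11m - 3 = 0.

m = -11.2663 or m = 0.2663

Discriminant: (11)^2 - 4*1*(-3) = 133.
Quadratic formula: m = (-11 +/- sqrt(133)) / 2.
So m = -11/2 + sqrt(133)/2 ~= 0.2663 or m = -sqrt(133)/2 - 11/2 ~= -11.2663.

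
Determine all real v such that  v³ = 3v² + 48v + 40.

v = -5 or v = -0.899 or v = 8.899

Rearrange: v³ - 3v² - 48v - 40 = 0.
Possible rational roots are divisors of -40. Testing v = -5 gives 0, so (v + 5) is a factor.
Divide: v³ - 3v² - 48v - 40 = (v + 5)(v² - 8v - 8).
Apply the quadratic formula to v² - 8v - 8 = 0: v = (8 ± √96)/2, i.e. v ≈ 8.899 or v ≈ -0.899.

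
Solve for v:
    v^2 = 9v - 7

v = 0.8599 or v = 8.1401

Rearrange to standard form: v^2 - 9v + 7 = 0.
Discriminant: (-9)^2 - 4*1*7 = 53.
Quadratic formula: v = (9 +/- sqrt(53)) / 2.
So v = sqrt(53)/2 + 9/2 ~= 8.1401 or v = 9/2 - sqrt(53)/2 ~= 0.8599.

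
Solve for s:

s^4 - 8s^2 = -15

s = -2.2361 or s = -1.7321 or s = 1.7321 or s = 2.2361

Let u = s^2. The equation becomes u^2 - 8u + 15 = 0.
Factor: (u - 3)(u - 5) = 0, so u = 3 or u = 5.
s^2 = 3 gives s = +/-sqrt(3) ~= +/-1.7321.
s^2 = 5 gives s = +/-sqrt(5) ~= +/-2.2361.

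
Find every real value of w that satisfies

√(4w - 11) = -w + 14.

w = 9

Square both sides: 4w - 11 = (-w + 14)².
Expand and rearrange: w² - 32w + 207 = 0.
Solving gives w = 23 or w = 9.
Check each candidate in the original equation:
  w = 23: √(81) = 9, while -w + 14 = -9 — extraneous.
  w = 9: √(25) = 5, while -w + 14 = 5 — valid.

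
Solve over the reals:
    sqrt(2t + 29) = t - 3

t = 10

Square both sides: 2t + 29 = (t - 3)^2.
Expand and rearrange: t^2 - 8t - 20 = 0.
Solving gives t = 10 or t = -2.
Check each candidate in the original equation:
  t = 10: sqrt(49) = 7, while t - 3 = 7 — valid.
  t = -2: sqrt(25) = 5, while t - 3 = -5 — extraneous.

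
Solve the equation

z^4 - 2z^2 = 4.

Let u = z^2. The equation becomes u^2 - 2u - 4 = 0.
By the quadratic formula, u = 1 + sqrt(5) or u = 1 - sqrt(5).
z^2 = 1 + sqrt(5) gives z = +/-sqrt(1 + sqrt(5)) ~= +/-1.7989.
z^2 = 1 - sqrt(5) < 0 has no real solution.

z = -1.7989 or z = 1.7989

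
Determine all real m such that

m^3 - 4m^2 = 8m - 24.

Rearrange: m^3 - 4m^2 - 8m + 24 = 0.
Possible rational roots are divisors of 24. Testing m = 2 gives 0, so (m - 2) is a factor.
Divide: m^3 - 4m^2 - 8m + 24 = (m - 2)(m^2 - 2m - 12).
Apply the quadratic formula to m^2 - 2m - 12 = 0: m = (2 +/- sqrt(52))/2, i.e. m ~= 4.6056 or m ~= -2.6056.

m = -2.6056 or m = 2 or m = 4.6056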